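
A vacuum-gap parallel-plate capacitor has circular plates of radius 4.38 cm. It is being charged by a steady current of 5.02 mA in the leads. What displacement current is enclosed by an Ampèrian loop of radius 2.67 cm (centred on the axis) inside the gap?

1.87×10^-3 A

No conduction current crosses the gap, so I_d there equals the 5.02×10^-3 A in the leads.
The field is uniform, so I_d,enc = I_d (r/R)² = (5.02×10^-3)(2.67/4.38)² = 1.87×10^-3 A.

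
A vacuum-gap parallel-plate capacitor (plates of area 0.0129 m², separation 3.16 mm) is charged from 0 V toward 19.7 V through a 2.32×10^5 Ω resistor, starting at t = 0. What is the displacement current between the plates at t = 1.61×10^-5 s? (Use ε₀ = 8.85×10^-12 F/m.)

1.24×10^-5 A

C = ε₀A/d = (8.85×10^-12)(0.0129)/(3.16×10^-3) = 3.613×10^-11 F and τ = RC = 8.382×10^-6 s. I_d in the gap equals the RC charging current.
I_d(t) = (V₀/R) e^(−t/τ) = 8.491×10^-5 · e^(−1.921) = 1.24×10^-5 A.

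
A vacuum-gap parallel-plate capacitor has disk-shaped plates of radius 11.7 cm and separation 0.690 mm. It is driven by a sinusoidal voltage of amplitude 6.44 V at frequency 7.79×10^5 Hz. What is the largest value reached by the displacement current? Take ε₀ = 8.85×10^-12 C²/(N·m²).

(dE/dt)_max = V₀ω/d = 4.569×10^10 V/(m·s); ω = 2πf = 4.895×10^6 rad/s.
I_d,max = ε₀ A (dE/dt)_max = (8.85×10^-12)(0.04301)(4.569×10^10) = 0.0174 A.

0.0174 A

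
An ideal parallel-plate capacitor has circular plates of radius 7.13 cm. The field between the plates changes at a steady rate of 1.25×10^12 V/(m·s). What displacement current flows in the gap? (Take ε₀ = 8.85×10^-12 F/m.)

0.177 A

The displacement current is ε₀ times dΦ_E/dt = ε₀ A dE/dt = (8.85×10^-12)(0.01597)(1.25×10^12) = 0.177 A.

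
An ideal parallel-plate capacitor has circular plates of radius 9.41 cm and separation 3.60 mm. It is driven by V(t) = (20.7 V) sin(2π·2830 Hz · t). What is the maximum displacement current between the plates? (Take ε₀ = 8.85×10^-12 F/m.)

C = ε₀A/d = (8.85×10^-12)(0.02782)/(3.60×10^-3) = 6.839×10^-11 F; ω = 2πf = 1.778×10^4 rad/s.
I_d = C dV/dt, so |I_d|_max = C V₀ ω = (6.839×10^-11)(20.7)(1.778×10^4) = 2.52×10^-5 A.

2.52×10^-5 A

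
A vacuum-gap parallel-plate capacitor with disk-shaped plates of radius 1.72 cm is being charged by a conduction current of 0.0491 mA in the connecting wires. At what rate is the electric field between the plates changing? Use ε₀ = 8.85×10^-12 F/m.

5.97×10^9 V/(m·s)

Charge continuity gives I_d = I = 4.91×10^-5 A between the plates.
Then dE/dt = I_d/(ε₀A) = 5.97×10^9 V/(m·s).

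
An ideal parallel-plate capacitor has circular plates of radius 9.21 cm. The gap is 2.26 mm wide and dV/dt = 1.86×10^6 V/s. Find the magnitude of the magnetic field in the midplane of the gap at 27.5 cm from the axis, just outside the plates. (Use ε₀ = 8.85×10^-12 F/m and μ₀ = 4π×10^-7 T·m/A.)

1.41×10^-10 T

dE/dt = (dV/dt)/d = 8.230×10^8 V/(m·s); I_d = ε₀(πR²)(dE/dt) = (8.85×10^-12)(0.02665)(8.230×10^8) = 1.941×10^-4 A.
For r ≥ R the full I_d is enclosed: B = μ₀ I_d/(2πr) = (4π×10^-7)(1.941×10^-4)/(2π·0.275) = 1.41×10^-10 T.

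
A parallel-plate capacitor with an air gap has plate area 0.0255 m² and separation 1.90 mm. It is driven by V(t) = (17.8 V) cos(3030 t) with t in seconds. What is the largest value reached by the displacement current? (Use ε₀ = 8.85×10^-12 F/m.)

(dE/dt)_max = V₀ω/d = 2.839×10^7 V/(m·s); ω = 3030 rad/s.
I_d,max = ε₀ A (dE/dt)_max = (8.85×10^-12)(0.0255)(2.839×10^7) = 6.41×10^-6 A.

6.41×10^-6 A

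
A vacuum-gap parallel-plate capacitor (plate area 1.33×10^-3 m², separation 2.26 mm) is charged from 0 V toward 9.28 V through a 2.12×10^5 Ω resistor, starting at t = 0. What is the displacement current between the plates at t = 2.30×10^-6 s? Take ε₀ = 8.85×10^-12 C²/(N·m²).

5.45×10^-6 A

C = ε₀A/d = (8.85×10^-12)(1.33×10^-3)/(2.26×10^-3) = 5.208×10^-12 F and τ = RC = 1.104×10^-6 s. I_d in the gap equals the RC charging current.
I_d(t) = (V₀/R) e^(−t/τ) = 4.377×10^-5 · e^(−2.083) = 5.45×10^-6 A.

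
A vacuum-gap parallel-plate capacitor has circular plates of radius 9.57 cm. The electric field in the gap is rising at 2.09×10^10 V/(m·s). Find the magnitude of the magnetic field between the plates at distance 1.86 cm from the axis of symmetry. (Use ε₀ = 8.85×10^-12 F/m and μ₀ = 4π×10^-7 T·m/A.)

2.16×10^-9 T

I_d = ε₀ dΦ_E/dt = ε₀ πR² (dE/dt) = (8.85×10^-12)(0.02877)(2.09×10^10) = 5.321×10^-3 A through the full plate area.
For r < R the Ampère–Maxwell law gives B(2πr) = μ₀ I_d (r²/R²), so B = μ₀ I_d r/(2πR²) = (4π×10^-7)(5.321×10^-3)(0.0186)/(2π·0.0957²) = 2.16×10^-9 T.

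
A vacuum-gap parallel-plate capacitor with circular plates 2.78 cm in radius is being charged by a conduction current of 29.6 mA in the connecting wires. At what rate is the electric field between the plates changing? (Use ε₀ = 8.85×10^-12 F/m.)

1.38×10^12 V/(m·s)

By continuity, I_d in the gap equals the 29.6 mA flowing in the wire.
Inverting I_d = ε₀ A dE/dt gives dE/dt = 0.0296 / (8.85×10^-12 · 2.428×10^-3) = 1.38×10^12 V/(m·s).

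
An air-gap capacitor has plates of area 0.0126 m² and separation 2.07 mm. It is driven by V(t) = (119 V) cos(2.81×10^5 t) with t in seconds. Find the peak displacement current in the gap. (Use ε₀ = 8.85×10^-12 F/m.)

(dE/dt)_max = V₀ω/d = 1.615×10^10 V/(m·s); ω = 2.81×10^5 rad/s.
I_d,max = ε₀ A (dE/dt)_max = (8.85×10^-12)(0.0126)(1.615×10^10) = 1.80×10^-3 A.

1.80×10^-3 A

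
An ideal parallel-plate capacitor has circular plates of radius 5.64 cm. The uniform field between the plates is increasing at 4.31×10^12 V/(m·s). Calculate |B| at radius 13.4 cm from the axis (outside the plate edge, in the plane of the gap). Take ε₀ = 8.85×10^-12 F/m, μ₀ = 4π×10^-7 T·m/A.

5.69×10^-7 T

Total displacement current: I_d = ε₀(πR²)(dE/dt) = (8.85×10^-12)(9.993×10^-3)(4.31×10^12) = 0.3812 A.
With r > R the enclosed displacement current is the full I_d; B = μ₀ I_d / (2πr) = 5.69×10^-7 T.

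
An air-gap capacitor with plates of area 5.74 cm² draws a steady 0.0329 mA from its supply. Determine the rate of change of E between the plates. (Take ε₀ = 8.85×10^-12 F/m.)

6.48×10^9 V/(m·s)

The displacement current between the plates equals the conduction current, I_d = 0.0329 mA.
Since I_d = ε₀ A dE/dt, dE/dt = I_d/(ε₀A) = (3.29×10^-5)/((8.85×10^-12)(5.74×10^-4)) = 6.48×10^9 V/(m·s).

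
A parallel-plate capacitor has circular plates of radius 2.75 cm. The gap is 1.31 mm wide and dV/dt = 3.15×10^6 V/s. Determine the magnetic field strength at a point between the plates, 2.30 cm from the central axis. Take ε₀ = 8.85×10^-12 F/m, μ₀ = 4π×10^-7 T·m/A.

3.08×10^-10 T

dE/dt = (dV/dt)/d = 2.405×10^9 V/(m·s); I_d = ε₀(πR²)(dE/dt) = (8.85×10^-12)(2.376×10^-3)(2.405×10^9) = 5.057×10^-5 A.
∮B·dl = μ₀ I_d,enc with I_d,enc = I_d r²/R² = 3.537×10^-5 A; so B = μ₀ I_d,enc/(2πr) = 3.08×10^-10 T.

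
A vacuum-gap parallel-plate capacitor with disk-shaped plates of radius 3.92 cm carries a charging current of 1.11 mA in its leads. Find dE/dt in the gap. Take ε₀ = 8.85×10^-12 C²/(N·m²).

2.60×10^10 V/(m·s)

The displacement current between the plates equals the conduction current, I_d = 1.11 mA.
Inverting I_d = ε₀ A dE/dt gives dE/dt = 1.11×10^-3 / (8.85×10^-12 · 4.827×10^-3) = 2.60×10^10 V/(m·s).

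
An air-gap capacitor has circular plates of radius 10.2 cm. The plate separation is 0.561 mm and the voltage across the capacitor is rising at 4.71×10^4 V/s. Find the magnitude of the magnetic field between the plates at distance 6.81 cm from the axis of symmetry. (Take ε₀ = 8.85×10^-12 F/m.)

3.18×10^-11 T

With E = V/d, dE/dt = 8.396×10^7 V/(m·s) and πR² = 0.03269 m², giving I_d = ε₀ πR² dE/dt = 2.429×10^-5 A.
For r < R the Ampère–Maxwell law gives B(2πr) = μ₀ I_d (r²/R²), so B = μ₀ I_d r/(2πR²) = (4π×10^-7)(2.429×10^-5)(0.0681)/(2π·0.102²) = 3.18×10^-11 T.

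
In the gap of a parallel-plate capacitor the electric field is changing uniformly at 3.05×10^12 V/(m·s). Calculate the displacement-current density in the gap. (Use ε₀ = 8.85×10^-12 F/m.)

The displacement-current density is ε₀ ∂E/∂t = (8.85×10^-12)(3.05×10^12) = 27.0 A/m².

27.0 A/m²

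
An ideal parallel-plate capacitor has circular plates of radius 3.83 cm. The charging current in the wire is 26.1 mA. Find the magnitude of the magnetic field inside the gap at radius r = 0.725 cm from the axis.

No conduction current crosses the gap, so I_d there equals the 0.0261 A in the leads.
For r < R the Ampère–Maxwell law gives B(2πr) = μ₀ I_d (r²/R²), so B = μ₀ I_d r/(2πR²) = (4π×10^-7)(0.0261)(7.25×10^-3)/(2π·0.0383²) = 2.58×10^-8 T.

2.58×10^-8 T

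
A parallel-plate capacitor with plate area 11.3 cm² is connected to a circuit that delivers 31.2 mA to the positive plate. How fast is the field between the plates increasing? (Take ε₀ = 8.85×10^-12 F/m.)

3.12×10^12 V/(m·s)

By continuity, I_d in the gap equals the 31.2 mA flowing in the wire.
Then dE/dt = I_d/(ε₀A) = 3.12×10^12 V/(m·s).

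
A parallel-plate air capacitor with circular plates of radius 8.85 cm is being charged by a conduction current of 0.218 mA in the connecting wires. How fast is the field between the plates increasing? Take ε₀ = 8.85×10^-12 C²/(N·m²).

1.00×10^9 V/(m·s)

By continuity, I_d in the gap equals the 0.218 mA flowing in the wire.
Then dE/dt = I_d/(ε₀A) = 1.00×10^9 V/(m·s).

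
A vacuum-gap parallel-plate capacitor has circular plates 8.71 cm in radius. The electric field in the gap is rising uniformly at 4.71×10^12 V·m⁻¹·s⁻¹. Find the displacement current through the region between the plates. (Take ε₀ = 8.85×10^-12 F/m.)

0.993 A

I_d = ε₀ A (dE/dt) = (8.85×10^-12)(0.02383 m²)(4.71×10^12) = 0.993 A.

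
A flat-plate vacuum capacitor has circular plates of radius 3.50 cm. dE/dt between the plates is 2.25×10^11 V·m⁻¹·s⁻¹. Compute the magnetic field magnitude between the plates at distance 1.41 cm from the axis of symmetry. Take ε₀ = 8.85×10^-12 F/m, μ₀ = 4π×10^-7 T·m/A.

1.76×10^-8 T

Total displacement current: I_d = ε₀(πR²)(dE/dt) = (8.85×10^-12)(3.848×10^-3)(2.25×10^11) = 7.662×10^-3 A.
For r < R the Ampère–Maxwell law gives B(2πr) = μ₀ I_d (r²/R²), so B = μ₀ I_d r/(2πR²) = (4π×10^-7)(7.662×10^-3)(0.0141)/(2π·0.0350²) = 1.76×10^-8 T.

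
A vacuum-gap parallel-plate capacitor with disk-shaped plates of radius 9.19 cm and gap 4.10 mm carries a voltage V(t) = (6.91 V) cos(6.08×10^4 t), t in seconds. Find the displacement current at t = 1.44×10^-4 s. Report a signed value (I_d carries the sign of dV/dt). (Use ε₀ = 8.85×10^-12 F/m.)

-1.49×10^-5 A

C = ε₀A/d = (8.85×10^-12)(0.02653)/(4.10×10^-3) = 5.727×10^-11 F. dV/dt = V₀ω·−sin(ωt); at ωt = 8.7552 rad this factor is -0.6207.
I_d = C dV/dt = (5.727×10^-11)(6.91)(6.08×10^4)(-0.6207) = -1.49×10^-5 A.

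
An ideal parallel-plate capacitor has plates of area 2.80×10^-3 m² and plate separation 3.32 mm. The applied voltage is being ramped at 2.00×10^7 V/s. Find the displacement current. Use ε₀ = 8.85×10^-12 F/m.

E = V/d so dE/dt = (dV/dt)/d = 6.024×10^9 V/(m·s), and I_d = ε₀ A dE/dt = (8.85×10^-12)(2.80×10^-3)(6.024×10^9) = 1.49×10^-4 A.

1.49×10^-4 A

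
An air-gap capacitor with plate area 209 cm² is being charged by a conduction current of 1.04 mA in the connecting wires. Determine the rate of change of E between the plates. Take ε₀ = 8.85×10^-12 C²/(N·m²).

5.62×10^9 V/(m·s)

Charge continuity gives I_d = I = 1.04×10^-3 A between the plates.
Since I_d = ε₀ A dE/dt, dE/dt = I_d/(ε₀A) = (1.04×10^-3)/((8.85×10^-12)(0.0209)) = 5.62×10^9 V/(m·s).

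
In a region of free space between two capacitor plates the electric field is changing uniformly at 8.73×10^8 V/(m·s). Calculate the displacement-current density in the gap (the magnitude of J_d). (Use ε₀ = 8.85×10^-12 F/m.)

The displacement-current density is ε₀ ∂E/∂t = (8.85×10^-12)(8.73×10^8) = 7.73×10^-3 A/m².

7.73×10^-3 A/m²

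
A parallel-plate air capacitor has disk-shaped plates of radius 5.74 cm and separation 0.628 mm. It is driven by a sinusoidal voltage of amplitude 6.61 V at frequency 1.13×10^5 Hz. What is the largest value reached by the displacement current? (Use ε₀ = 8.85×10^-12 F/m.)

C = ε₀A/d = (8.85×10^-12)(0.01035)/(6.28×10^-4) = 1.459×10^-10 F; ω = 2πf = 7.100×10^5 rad/s.
I_d = C dV/dt, so |I_d|_max = C V₀ ω = (1.459×10^-10)(6.61)(7.100×10^5) = 6.85×10^-4 A.

6.85×10^-4 A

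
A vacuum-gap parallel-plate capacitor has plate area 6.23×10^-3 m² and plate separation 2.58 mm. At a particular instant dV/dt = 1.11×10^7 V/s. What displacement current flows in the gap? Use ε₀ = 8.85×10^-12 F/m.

2.37×10^-4 A

E = V/d so dE/dt = (dV/dt)/d = 4.302×10^9 V/(m·s), and I_d = ε₀ A dE/dt = (8.85×10^-12)(6.23×10^-3)(4.302×10^9) = 2.37×10^-4 A.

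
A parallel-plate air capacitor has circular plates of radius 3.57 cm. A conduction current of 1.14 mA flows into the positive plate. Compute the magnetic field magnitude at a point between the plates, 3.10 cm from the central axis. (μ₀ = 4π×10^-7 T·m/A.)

By continuity the displacement current in the gap matches the conduction current: I_d = 1.14×10^-3 A.
For r < R the Ampère–Maxwell law gives B(2πr) = μ₀ I_d (r²/R²), so B = μ₀ I_d r/(2πR²) = (4π×10^-7)(1.14×10^-3)(0.0310)/(2π·0.0357²) = 5.55×10^-9 T.

5.55×10^-9 T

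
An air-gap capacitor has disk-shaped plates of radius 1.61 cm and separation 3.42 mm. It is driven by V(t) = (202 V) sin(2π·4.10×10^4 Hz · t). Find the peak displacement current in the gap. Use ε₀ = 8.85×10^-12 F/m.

The displacement current equals the conduction current C dV/dt, which peaks at C V₀ ω.
With C = ε₀A/d = (8.85×10^-12)(8.143×10^-4)/(3.42×10^-3) = 2.107×10^-12 F and ω = 2πf = 2.576×10^5 rad/s, I_d,max = (2.107×10^-12)(202)(2.576×10^5) = 1.10×10^-4 A.

1.10×10^-4 A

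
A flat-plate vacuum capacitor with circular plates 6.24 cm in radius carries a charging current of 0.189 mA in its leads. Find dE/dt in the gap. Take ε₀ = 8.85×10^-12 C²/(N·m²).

1.75×10^9 V/(m·s)

The displacement current between the plates equals the conduction current, I_d = 0.189 mA.
Then dE/dt = I_d/(ε₀A) = 1.75×10^9 V/(m·s).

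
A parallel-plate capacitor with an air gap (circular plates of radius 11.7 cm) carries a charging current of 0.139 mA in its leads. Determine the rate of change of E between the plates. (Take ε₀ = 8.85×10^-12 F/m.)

3.65×10^8 V/(m·s)

By continuity, I_d in the gap equals the 0.139 mA flowing in the wire.
Inverting I_d = ε₀ A dE/dt gives dE/dt = 1.39×10^-4 / (8.85×10^-12 · 0.04301) = 3.65×10^8 V/(m·s).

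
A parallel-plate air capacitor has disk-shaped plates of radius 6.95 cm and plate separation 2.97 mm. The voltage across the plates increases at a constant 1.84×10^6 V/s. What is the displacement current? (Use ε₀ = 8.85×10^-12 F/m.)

8.32×10^-5 A

The field between the plates is E = V/d, so dE/dt = (1.84×10^6)/(2.97×10^-3 m) = 6.195×10^8 V/(m·s).
I_d = ε₀ A (dE/dt) = (8.85×10^-12)(0.01517)(6.195×10^8) = 8.32×10^-5 A.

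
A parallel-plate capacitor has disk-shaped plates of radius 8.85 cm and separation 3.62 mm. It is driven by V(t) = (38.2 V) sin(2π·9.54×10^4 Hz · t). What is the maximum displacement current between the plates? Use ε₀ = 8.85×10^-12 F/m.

The displacement current equals the conduction current C dV/dt, which peaks at C V₀ ω.
With C = ε₀A/d = (8.85×10^-12)(0.02461)/(3.62×10^-3) = 6.017×10^-11 F and ω = 2πf = 5.994×10^5 rad/s, I_d,max = (6.017×10^-11)(38.2)(5.994×10^5) = 1.38×10^-3 A.

1.38×10^-3 A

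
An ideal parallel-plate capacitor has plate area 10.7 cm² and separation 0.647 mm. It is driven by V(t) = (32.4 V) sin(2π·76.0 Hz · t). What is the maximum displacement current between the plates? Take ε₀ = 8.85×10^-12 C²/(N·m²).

2.26×10^-7 A

(dE/dt)_max = V₀ω/d = 2.391×10^7 V/(m·s); ω = 2πf = 477.5 rad/s.
I_d,max = ε₀ A (dE/dt)_max = (8.85×10^-12)(1.07×10^-3)(2.391×10^7) = 2.26×10^-7 A.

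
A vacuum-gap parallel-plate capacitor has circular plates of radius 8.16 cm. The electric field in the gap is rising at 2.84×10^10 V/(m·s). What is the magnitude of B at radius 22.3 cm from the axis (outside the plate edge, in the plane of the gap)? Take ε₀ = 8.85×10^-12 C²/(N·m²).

Total displacement current: I_d = ε₀(πR²)(dE/dt) = (8.85×10^-12)(0.02092)(2.84×10^10) = 5.258×10^-3 A.
With r > R the enclosed displacement current is the full I_d; B = μ₀ I_d / (2πr) = 4.72×10^-9 T.

4.72×10^-9 T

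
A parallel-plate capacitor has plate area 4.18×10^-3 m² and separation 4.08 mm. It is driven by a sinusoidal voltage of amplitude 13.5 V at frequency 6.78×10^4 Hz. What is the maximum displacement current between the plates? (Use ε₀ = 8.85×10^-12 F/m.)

5.21×10^-5 A

The displacement current equals the conduction current C dV/dt, which peaks at C V₀ ω.
With C = ε₀A/d = (8.85×10^-12)(4.18×10^-3)/(4.08×10^-3) = 9.067×10^-12 F and ω = 2πf = 4.260×10^5 rad/s, I_d,max = (9.067×10^-12)(13.5)(4.260×10^5) = 5.21×10^-5 A.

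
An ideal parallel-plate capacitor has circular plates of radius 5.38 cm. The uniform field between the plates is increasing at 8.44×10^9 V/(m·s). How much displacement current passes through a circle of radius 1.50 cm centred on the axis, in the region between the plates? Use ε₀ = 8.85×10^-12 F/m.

Through the whole plate area (πR² = 9.093×10^-3 m²), I_d = ε₀ πR² dE/dt = 6.792×10^-4 A.
Since J_d is uniform, the enclosed fraction is (r/R)² = 0.07774, giving I_d,enc = 5.28×10^-5 A.

5.28×10^-5 A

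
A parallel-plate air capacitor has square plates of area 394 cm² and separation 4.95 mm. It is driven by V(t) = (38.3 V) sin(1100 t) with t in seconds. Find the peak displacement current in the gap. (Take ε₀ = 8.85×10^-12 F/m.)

The displacement current equals the conduction current C dV/dt, which peaks at C V₀ ω.
With C = ε₀A/d = (8.85×10^-12)(0.0394)/(4.95×10^-3) = 7.044×10^-11 F and ω = 1100 rad/s, I_d,max = (7.044×10^-11)(38.3)(1100) = 2.97×10^-6 A.

2.97×10^-6 A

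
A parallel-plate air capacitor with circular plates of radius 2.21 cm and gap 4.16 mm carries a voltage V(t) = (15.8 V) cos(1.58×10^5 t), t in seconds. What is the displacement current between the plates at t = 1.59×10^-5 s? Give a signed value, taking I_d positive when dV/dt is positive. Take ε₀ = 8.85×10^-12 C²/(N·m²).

-4.80×10^-6 A

dE/dt = (V₀ω/d)·−sin(ωt) with ωt = 2.5122 rad: (15.8)(1.58×10^5)(-0.5887)/(4.16×10^-3) = -3.533×10^8 V/(m·s).
I_d = ε₀ A dE/dt = (8.85×10^-12)(1.534×10^-3)(-3.533×10^8) = -4.80×10^-6 A.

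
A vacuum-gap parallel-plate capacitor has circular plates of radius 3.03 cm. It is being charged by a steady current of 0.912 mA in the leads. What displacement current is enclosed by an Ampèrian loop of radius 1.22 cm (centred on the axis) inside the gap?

1.48×10^-4 A

By continuity the displacement current in the gap matches the conduction current: I_d = 9.12×10^-4 A.
The field is uniform, so I_d,enc = I_d (r/R)² = (9.12×10^-4)(1.22/3.03)² = 1.48×10^-4 A.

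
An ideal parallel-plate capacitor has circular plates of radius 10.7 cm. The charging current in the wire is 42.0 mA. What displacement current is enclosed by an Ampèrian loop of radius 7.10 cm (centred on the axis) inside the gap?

No conduction current crosses the gap, so I_d there equals the 0.0420 A in the leads.
Since J_d is uniform, the enclosed fraction is (r/R)² = 0.4403, giving I_d,enc = 0.0185 A.

0.0185 A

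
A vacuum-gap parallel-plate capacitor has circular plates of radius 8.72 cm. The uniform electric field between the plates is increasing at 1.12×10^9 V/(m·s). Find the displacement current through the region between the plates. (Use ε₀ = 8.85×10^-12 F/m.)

2.37×10^-4 A

The displacement current is ε₀ times dΦ_E/dt = ε₀ A dE/dt = (8.85×10^-12)(0.02389)(1.12×10^9) = 2.37×10^-4 A.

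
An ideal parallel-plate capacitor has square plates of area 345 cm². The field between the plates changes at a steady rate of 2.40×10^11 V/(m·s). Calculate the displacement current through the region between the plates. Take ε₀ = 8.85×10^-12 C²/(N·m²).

0.0733 A

The displacement current is ε₀ times dΦ_E/dt = ε₀ A dE/dt = (8.85×10^-12)(0.0345)(2.40×10^11) = 0.0733 A.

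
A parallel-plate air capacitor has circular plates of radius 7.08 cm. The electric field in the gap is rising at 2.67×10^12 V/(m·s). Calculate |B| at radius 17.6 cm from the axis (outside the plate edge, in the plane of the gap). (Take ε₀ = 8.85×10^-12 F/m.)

4.23×10^-7 T

Total displacement current: I_d = ε₀(πR²)(dE/dt) = (8.85×10^-12)(0.01575)(2.67×10^12) = 0.3722 A.
For r ≥ R the full I_d is enclosed: B = μ₀ I_d/(2πr) = (4π×10^-7)(0.3722)/(2π·0.176) = 4.23×10^-7 T.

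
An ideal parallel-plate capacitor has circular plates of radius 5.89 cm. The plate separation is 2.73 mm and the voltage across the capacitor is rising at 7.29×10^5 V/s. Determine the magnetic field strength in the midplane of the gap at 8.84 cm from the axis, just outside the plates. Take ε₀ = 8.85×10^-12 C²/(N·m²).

dE/dt = (dV/dt)/d = 2.670×10^8 V/(m·s); I_d = ε₀(πR²)(dE/dt) = (8.85×10^-12)(0.01090)(2.670×10^8) = 2.576×10^-5 A.
For r ≥ R the full I_d is enclosed: B = μ₀ I_d/(2πr) = (4π×10^-7)(2.576×10^-5)/(2π·0.0884) = 5.83×10^-11 T.

5.83×10^-11 T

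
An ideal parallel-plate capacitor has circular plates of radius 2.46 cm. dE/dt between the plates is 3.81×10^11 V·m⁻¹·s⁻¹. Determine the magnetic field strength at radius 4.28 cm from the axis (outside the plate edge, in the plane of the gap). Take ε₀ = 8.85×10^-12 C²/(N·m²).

3.00×10^-8 T

Through the whole plate area (πR² = 1.901×10^-3 m²), I_d = ε₀ πR² dE/dt = 6.410×10^-3 A.
Outside the plates the loop encloses all of I_d, so B·2πr = μ₀ I_d and B = 3.00×10^-8 T.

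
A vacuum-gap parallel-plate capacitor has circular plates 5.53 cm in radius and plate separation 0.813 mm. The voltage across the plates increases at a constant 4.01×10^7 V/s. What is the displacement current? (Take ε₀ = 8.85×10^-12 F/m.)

The displacement current equals the charging current C dV/dt. With C = ε₀A/d = (8.85×10^-12)(9.607×10^-3)/(8.13×10^-4) = 1.046×10^-10 F, I_d = (1.046×10^-10)(4.01×10^7) = 4.19×10^-3 A.

4.19×10^-3 A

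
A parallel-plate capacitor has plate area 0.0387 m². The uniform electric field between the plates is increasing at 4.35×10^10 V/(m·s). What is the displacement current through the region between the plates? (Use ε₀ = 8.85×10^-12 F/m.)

The displacement current is ε₀ times dΦ_E/dt = ε₀ A dE/dt = (8.85×10^-12)(0.0387)(4.35×10^10) = 0.0149 A.

0.0149 A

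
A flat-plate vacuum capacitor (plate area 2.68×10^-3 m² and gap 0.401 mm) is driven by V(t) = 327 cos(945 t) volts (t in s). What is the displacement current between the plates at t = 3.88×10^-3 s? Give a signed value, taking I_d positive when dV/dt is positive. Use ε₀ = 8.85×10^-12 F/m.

9.16×10^-6 A

dE/dt = (V₀ω/d)·−sin(ωt) with ωt = 3.6666 rad: (327)(945)(0.5012)/(4.01×10^-4) = 3.862×10^8 V/(m·s).
I_d = ε₀ A dE/dt = (8.85×10^-12)(2.68×10^-3)(3.862×10^8) = 9.16×10^-6 A.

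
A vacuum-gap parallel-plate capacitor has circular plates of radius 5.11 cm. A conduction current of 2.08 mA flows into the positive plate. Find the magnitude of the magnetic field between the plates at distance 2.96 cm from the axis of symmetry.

4.72×10^-9 T

By continuity the displacement current in the gap matches the conduction current: I_d = 2.08×10^-3 A.
An Ampèrian loop of radius r encloses a fraction (r/R)² of I_d. Then B·2πr = μ₀ I_d (r/R)², giving B = μ₀ I_d r/(2πR²) = 4.72×10^-9 T.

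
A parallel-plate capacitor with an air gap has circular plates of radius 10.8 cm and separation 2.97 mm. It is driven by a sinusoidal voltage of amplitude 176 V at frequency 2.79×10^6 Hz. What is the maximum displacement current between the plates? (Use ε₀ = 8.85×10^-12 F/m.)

The displacement current equals the conduction current C dV/dt, which peaks at C V₀ ω.
With C = ε₀A/d = (8.85×10^-12)(0.03664)/(2.97×10^-3) = 1.092×10^-10 F and ω = 2πf = 1.753×10^7 rad/s, I_d,max = (1.092×10^-10)(176)(1.753×10^7) = 0.337 A.

0.337 A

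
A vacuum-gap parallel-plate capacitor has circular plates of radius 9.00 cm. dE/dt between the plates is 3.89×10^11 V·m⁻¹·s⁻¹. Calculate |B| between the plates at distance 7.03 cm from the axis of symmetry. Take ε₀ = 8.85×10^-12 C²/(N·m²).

Total displacement current: I_d = ε₀(πR²)(dE/dt) = (8.85×10^-12)(0.02545)(3.89×10^11) = 0.08762 A.
For r < R the Ampère–Maxwell law gives B(2πr) = μ₀ I_d (r²/R²), so B = μ₀ I_d r/(2πR²) = (4π×10^-7)(0.08762)(0.0703)/(2π·0.0900²) = 1.52×10^-7 T.

1.52×10^-7 T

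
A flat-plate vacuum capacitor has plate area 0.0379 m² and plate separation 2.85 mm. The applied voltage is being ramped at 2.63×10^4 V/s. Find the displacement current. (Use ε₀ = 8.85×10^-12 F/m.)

3.10×10^-6 A

C = ε₀A/d = (8.85×10^-12)(0.0379)/(2.85×10^-3) = 1.177×10^-10 F.
I_d = C dV/dt = (1.177×10^-10)(2.63×10^4) = 3.10×10^-6 A.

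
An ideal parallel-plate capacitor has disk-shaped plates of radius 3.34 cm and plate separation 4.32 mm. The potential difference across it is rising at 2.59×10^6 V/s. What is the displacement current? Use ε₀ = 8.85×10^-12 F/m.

C = ε₀A/d = (8.85×10^-12)(3.505×10^-3)/(4.32×10^-3) = 7.180×10^-12 F.
I_d = C dV/dt = (7.180×10^-12)(2.59×10^6) = 1.86×10^-5 A.

1.86×10^-5 A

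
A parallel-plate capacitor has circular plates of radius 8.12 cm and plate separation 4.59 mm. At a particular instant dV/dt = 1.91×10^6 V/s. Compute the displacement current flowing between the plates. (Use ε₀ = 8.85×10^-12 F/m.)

7.63×10^-5 A

The field between the plates is E = V/d, so dE/dt = (1.91×10^6)/(4.59×10^-3 m) = 4.161×10^8 V/(m·s).
I_d = ε₀ A (dE/dt) = (8.85×10^-12)(0.02071)(4.161×10^8) = 7.63×10^-5 A.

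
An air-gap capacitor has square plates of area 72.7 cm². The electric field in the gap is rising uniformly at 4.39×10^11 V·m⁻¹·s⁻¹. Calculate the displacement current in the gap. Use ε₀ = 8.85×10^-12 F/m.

The displacement current is ε₀ times dΦ_E/dt = ε₀ A dE/dt = (8.85×10^-12)(7.27×10^-3)(4.39×10^11) = 0.0282 A.

0.0282 A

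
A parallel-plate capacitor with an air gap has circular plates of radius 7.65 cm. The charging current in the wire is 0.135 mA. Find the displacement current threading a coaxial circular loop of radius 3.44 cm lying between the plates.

No conduction current crosses the gap, so I_d there equals the 1.35×10^-4 A in the leads.
Through an area πr² the displacement current is I_d·(πr²/πR²) = I_d (r/R)² = 2.73×10^-5 A.

2.73×10^-5 A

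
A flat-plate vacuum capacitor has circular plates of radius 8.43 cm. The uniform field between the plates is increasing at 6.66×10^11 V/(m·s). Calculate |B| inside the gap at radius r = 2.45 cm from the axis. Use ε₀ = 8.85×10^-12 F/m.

I_d = ε₀ dΦ_E/dt = ε₀ πR² (dE/dt) = (8.85×10^-12)(0.02233)(6.66×10^11) = 0.1316 A through the full plate area.
An Ampèrian loop of radius r encloses a fraction (r/R)² of I_d. Then B·2πr = μ₀ I_d (r/R)², giving B = μ₀ I_d r/(2πR²) = 9.07×10^-8 T.

9.07×10^-8 T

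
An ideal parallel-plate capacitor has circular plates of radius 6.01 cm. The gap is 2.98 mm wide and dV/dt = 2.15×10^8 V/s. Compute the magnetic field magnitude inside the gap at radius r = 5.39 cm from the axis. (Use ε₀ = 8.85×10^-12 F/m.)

2.16×10^-8 T

With E = V/d, dE/dt = 7.215×10^10 V/(m·s) and πR² = 0.01135 m², giving I_d = ε₀ πR² dE/dt = 7.247×10^-3 A.
∮B·dl = μ₀ I_d,enc with I_d,enc = I_d r²/R² = 5.829×10^-3 A; so B = μ₀ I_d,enc/(2πr) = 2.16×10^-8 T.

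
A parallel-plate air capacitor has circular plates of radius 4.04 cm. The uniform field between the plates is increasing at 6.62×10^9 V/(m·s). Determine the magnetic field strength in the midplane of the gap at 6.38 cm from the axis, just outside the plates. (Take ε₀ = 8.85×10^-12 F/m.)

9.42×10^-10 T

Through the whole plate area (πR² = 5.128×10^-3 m²), I_d = ε₀ πR² dE/dt = 3.004×10^-4 A.
With r > R the enclosed displacement current is the full I_d; B = μ₀ I_d / (2πr) = 9.42×10^-10 T.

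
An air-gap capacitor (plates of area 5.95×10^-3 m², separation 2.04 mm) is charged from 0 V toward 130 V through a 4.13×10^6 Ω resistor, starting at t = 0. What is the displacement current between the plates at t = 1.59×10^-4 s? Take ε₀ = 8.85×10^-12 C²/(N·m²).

7.08×10^-6 A

With C = ε₀A/d = (8.85×10^-12)(5.95×10^-3)/(2.04×10^-3) = 2.581×10^-11 F, the time constant is τ = RC = 1.066×10^-4 s, so t/τ = 1.492 and e^(−t/τ) = 0.2249.
I_d = I_cond = (V₀/R) e^(−t/τ) = (3.148×10^-5)(0.2249) = 7.08×10^-6 A.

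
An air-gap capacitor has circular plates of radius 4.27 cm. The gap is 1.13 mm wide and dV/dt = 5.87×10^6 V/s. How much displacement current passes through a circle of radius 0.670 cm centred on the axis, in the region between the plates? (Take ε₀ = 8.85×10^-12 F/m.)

I_d = C dV/dt with C = ε₀πR²/d = 4.486×10^-11 F, so I_d = (4.486×10^-11)(5.87×10^6) = 2.633×10^-4 A.
Through an area πr² the displacement current is I_d·(πr²/πR²) = I_d (r/R)² = 6.48×10^-6 A.

6.48×10^-6 A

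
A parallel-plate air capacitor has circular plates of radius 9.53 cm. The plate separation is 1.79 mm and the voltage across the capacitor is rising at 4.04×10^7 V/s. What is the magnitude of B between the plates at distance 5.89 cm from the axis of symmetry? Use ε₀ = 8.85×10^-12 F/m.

I_d = C dV/dt with C = ε₀πR²/d = 1.411×10^-10 F, so I_d = (1.411×10^-10)(4.04×10^7) = 5.700×10^-3 A.
∮B·dl = μ₀ I_d,enc with I_d,enc = I_d r²/R² = 2.177×10^-3 A; so B = μ₀ I_d,enc/(2πr) = 7.39×10^-9 T.

7.39×10^-9 T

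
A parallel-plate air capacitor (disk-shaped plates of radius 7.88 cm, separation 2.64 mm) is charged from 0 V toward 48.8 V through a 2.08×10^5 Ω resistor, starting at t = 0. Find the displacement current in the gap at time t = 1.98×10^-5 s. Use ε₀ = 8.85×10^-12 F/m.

5.47×10^-5 A

C = ε₀A/d = (8.85×10^-12)(0.01951)/(2.64×10^-3) = 6.540×10^-11 F, so τ = RC = 1.360×10^-5 s.
The conduction current is I(t) = (V₀/R) e^(−t/τ), and the displacement current between the plates equals it.
t/τ = 1.456; I_d = (48.8/2.08×10^5) · e^(−1.456) = (2.346×10^-4)(0.2332) = 5.47×10^-5 A.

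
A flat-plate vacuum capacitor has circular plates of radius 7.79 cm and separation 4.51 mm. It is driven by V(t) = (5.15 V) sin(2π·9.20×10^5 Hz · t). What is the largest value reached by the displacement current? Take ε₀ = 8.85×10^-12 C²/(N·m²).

(dE/dt)_max = V₀ω/d = 6.601×10^9 V/(m·s); ω = 2πf = 5.781×10^6 rad/s.
I_d,max = ε₀ A (dE/dt)_max = (8.85×10^-12)(0.01906)(6.601×10^9) = 1.11×10^-3 A.

1.11×10^-3 A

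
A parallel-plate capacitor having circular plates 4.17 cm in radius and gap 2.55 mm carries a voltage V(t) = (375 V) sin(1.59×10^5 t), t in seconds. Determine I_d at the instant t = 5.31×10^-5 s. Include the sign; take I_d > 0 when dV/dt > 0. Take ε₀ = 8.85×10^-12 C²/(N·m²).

-6.28×10^-4 A

dE/dt = (V₀ω/d)·cos(ωt) with ωt = 8.4429 rad: (375)(1.59×10^5)(-0.5555)/(2.55×10^-3) = -1.299×10^10 V/(m·s).
I_d = ε₀ A dE/dt = (8.85×10^-12)(5.463×10^-3)(-1.299×10^10) = -6.28×10^-4 A.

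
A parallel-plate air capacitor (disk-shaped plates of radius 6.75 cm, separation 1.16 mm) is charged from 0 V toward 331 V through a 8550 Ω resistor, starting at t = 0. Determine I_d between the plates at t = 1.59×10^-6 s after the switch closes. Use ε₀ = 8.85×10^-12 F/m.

C = ε₀A/d = (8.85×10^-12)(0.01431)/(1.16×10^-3) = 1.092×10^-10 F and τ = RC = 9.337×10^-7 s. I_d in the gap equals the RC charging current.
I_d(t) = (V₀/R) e^(−t/τ) = 0.03871 · e^(−1.703) = 7.05×10^-3 A.

7.05×10^-3 A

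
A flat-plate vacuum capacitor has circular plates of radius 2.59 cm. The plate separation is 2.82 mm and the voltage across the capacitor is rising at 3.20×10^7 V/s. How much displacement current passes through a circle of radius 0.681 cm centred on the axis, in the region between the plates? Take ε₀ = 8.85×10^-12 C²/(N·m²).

With E = V/d, dE/dt = 1.135×10^10 V/(m·s) and πR² = 2.107×10^-3 m², giving I_d = ε₀ πR² dE/dt = 2.116×10^-4 A.
The field is uniform, so I_d,enc = I_d (r/R)² = (2.116×10^-4)(0.681/2.59)² = 1.46×10^-5 A.

1.46×10^-5 A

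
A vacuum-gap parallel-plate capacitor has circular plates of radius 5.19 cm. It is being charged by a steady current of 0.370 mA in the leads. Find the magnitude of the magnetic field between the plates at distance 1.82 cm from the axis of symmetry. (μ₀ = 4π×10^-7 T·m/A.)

Between the plates the displacement current equals the wire current: I_d = 0.370 mA = 3.70×10^-4 A.
For r < R the Ampère–Maxwell law gives B(2πr) = μ₀ I_d (r²/R²), so B = μ₀ I_d r/(2πR²) = (4π×10^-7)(3.70×10^-4)(0.0182)/(2π·0.0519²) = 5.00×10^-10 T.

5.00×10^-10 T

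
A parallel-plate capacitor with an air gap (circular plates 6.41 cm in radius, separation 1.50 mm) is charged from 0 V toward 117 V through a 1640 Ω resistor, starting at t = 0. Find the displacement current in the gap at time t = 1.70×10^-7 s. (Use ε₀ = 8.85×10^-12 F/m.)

0.0183 A

With C = ε₀A/d = (8.85×10^-12)(0.01291)/(1.50×10^-3) = 7.617×10^-11 F, the time constant is τ = RC = 1.249×10^-7 s, so t/τ = 1.361 and e^(−t/τ) = 0.2564.
I_d = I_cond = (V₀/R) e^(−t/τ) = (0.07134)(0.2564) = 0.0183 A.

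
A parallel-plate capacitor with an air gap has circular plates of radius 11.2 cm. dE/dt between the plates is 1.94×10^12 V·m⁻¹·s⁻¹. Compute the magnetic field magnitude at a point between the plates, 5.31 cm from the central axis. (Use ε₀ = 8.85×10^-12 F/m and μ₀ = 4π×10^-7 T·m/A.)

5.73×10^-7 T

Through the whole plate area (πR² = 0.03941 m²), I_d = ε₀ πR² dE/dt = 0.6766 A.
An Ampèrian loop of radius r encloses a fraction (r/R)² of I_d. Then B·2πr = μ₀ I_d (r/R)², giving B = μ₀ I_d r/(2πR²) = 5.73×10^-7 T.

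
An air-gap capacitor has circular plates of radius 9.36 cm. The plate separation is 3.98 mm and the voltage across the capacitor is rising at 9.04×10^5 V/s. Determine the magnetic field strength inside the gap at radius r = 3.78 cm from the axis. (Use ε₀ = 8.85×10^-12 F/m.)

I_d = C dV/dt with C = ε₀πR²/d = 6.119×10^-11 F, so I_d = (6.119×10^-11)(9.04×10^5) = 5.532×10^-5 A.
For r < R the Ampère–Maxwell law gives B(2πr) = μ₀ I_d (r²/R²), so B = μ₀ I_d r/(2πR²) = (4π×10^-7)(5.532×10^-5)(0.0378)/(2π·0.0936²) = 4.77×10^-11 T.

4.77×10^-11 T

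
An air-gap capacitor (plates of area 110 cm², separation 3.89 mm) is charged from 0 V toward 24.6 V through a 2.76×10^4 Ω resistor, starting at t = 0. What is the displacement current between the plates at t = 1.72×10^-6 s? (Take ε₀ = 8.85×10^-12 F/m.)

7.39×10^-5 A

With C = ε₀A/d = (8.85×10^-12)(0.0110)/(3.89×10^-3) = 2.503×10^-11 F, the time constant is τ = RC = 6.908×10^-7 s, so t/τ = 2.490 and e^(−t/τ) = 0.08291.
I_d = I_cond = (V₀/R) e^(−t/τ) = (8.913×10^-4)(0.08291) = 7.39×10^-5 A.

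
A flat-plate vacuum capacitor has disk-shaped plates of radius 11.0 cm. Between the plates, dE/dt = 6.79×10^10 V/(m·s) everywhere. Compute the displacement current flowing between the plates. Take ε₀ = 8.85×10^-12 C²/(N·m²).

I_d = ε₀ A (dE/dt) = (8.85×10^-12)(0.03801 m²)(6.79×10^10) = 0.0228 A.

0.0228 A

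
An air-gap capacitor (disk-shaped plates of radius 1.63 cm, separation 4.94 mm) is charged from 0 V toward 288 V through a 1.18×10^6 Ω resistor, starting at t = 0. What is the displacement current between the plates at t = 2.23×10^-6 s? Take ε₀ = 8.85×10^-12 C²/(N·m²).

C = ε₀A/d = (8.85×10^-12)(8.347×10^-4)/(4.94×10^-3) = 1.495×10^-12 F and τ = RC = 1.764×10^-6 s. I_d in the gap equals the RC charging current.
I_d(t) = (V₀/R) e^(−t/τ) = 2.441×10^-4 · e^(−1.264) = 6.90×10^-5 A.

6.90×10^-5 A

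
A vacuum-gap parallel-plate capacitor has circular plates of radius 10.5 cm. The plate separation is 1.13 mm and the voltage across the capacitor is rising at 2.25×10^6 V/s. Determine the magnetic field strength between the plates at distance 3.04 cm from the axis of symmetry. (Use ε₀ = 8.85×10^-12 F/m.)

With E = V/d, dE/dt = 1.991×10^9 V/(m·s) and πR² = 0.03464 m², giving I_d = ε₀ πR² dE/dt = 6.104×10^-4 A.
∮B·dl = μ₀ I_d,enc with I_d,enc = I_d r²/R² = 5.117×10^-5 A; so B = μ₀ I_d,enc/(2πr) = 3.37×10^-10 T.

3.37×10^-10 T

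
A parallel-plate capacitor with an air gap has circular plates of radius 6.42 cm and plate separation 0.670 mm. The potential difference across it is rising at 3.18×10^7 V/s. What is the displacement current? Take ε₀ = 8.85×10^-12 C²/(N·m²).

5.44×10^-3 A

E = V/d so dE/dt = (dV/dt)/d = 4.746×10^10 V/(m·s), and I_d = ε₀ A dE/dt = (8.85×10^-12)(0.01295)(4.746×10^10) = 5.44×10^-3 A.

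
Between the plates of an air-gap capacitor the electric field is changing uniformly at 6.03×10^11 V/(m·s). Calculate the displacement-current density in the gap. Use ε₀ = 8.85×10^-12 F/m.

The displacement-current density is ε₀ ∂E/∂t = (8.85×10^-12)(6.03×10^11) = 5.34 A/m².

5.34 A/m²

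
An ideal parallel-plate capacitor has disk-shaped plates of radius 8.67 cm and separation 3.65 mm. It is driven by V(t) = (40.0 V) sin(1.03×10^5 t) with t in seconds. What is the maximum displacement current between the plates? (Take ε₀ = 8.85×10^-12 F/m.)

2.36×10^-4 A

C = ε₀A/d = (8.85×10^-12)(0.02362)/(3.65×10^-3) = 5.727×10^-11 F; ω = 1.03×10^5 rad/s.
I_d = C dV/dt, so |I_d|_max = C V₀ ω = (5.727×10^-11)(40.0)(1.03×10^5) = 2.36×10^-4 A.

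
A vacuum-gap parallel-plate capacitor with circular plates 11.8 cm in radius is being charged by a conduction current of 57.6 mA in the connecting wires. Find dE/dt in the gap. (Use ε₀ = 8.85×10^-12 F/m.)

The displacement current between the plates equals the conduction current, I_d = 57.6 mA.
Since I_d = ε₀ A dE/dt, dE/dt = I_d/(ε₀A) = (0.0576)/((8.85×10^-12)(0.04374)) = 1.49×10^11 V/(m·s).

1.49×10^11 V/(m·s)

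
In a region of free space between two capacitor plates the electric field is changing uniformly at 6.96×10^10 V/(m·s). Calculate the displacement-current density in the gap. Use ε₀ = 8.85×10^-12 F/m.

J_d = ε₀ ∂E/∂t, so J_d = 0.616 A/m².

0.616 A/m²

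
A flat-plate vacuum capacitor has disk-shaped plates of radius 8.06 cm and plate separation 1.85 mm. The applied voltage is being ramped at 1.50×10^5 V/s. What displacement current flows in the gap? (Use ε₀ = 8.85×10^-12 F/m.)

1.46×10^-5 A

C = ε₀A/d = (8.85×10^-12)(0.02041)/(1.85×10^-3) = 9.764×10^-11 F.
I_d = C dV/dt = (9.764×10^-11)(1.50×10^5) = 1.46×10^-5 A.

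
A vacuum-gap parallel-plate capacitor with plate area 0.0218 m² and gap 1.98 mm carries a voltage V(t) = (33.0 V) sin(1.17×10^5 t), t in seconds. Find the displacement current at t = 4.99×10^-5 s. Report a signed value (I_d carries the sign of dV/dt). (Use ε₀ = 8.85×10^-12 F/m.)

3.40×10^-4 A

dE/dt = (V₀ω/d)·cos(ωt) with ωt = 5.8383 rad: (33.0)(1.17×10^5)(0.9027)/(1.98×10^-3) = 1.760×10^9 V/(m·s).
I_d = ε₀ A dE/dt = (8.85×10^-12)(0.0218)(1.760×10^9) = 3.40×10^-4 A.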